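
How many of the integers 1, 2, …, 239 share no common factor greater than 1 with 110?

110 = 2·5·11. Inclusion–exclusion on these primes:
239 − ⌊239/2⌋ − ⌊239/5⌋ − ⌊239/11⌋ + ⌊239/10⌋ + ⌊239/22⌋ + ⌊239/55⌋ − ⌊239/110⌋ = 87

87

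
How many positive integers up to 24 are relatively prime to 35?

Prime factors of 35: 5, 7. Count integers ≤ 24 divisible by none of them.
By inclusion–exclusion: 24 − ⌊24/5⌋ − ⌊24/7⌋ + ⌊24/35⌋ = 17.

17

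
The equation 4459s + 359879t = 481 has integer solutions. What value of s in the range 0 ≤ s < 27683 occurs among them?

11380

Reduce mod 359879: 4459s ≡ 481 (mod 359879). With g = gcd(4459, 359879) = 13 dividing 481, divide through: 343s ≡ 37 (mod 27683).
Since gcd(343, 27683) = 1, s ≡ 37·(343)⁻¹ ≡ 11380 (mod 27683). Smallest non-negative: 11380.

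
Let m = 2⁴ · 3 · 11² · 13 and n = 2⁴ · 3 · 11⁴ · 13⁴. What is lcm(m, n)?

max exponent per prime: 2⁴ · 3 · 11⁴ · 13⁴ = 20071756848

20071756848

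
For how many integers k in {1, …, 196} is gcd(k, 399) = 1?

Prime factors of 399: 3, 7, 19. Count integers ≤ 196 divisible by none of them.
By inclusion–exclusion: 196 − ⌊196/3⌋ − ⌊196/7⌋ − ⌊196/19⌋ + ⌊196/21⌋ + ⌊196/57⌋ + ⌊196/133⌋ − ⌊196/399⌋ = 106.

106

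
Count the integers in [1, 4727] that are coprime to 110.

1719

Prime factors of 110: 2, 5, 11. Count integers ≤ 4727 divisible by none of them.
By inclusion–exclusion: 4727 − ⌊4727/2⌋ − ⌊4727/5⌋ − ⌊4727/11⌋ + ⌊4727/10⌋ + ⌊4727/22⌋ + ⌊4727/55⌋ − ⌊4727/110⌋ = 1719.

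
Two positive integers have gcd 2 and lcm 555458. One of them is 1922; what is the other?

578

u·v = gcd·lcm = 2·555458 = 1110916, so v = 1110916/1922 = 578.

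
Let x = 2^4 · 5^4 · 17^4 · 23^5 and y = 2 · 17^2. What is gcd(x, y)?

578

min exponent per shared prime: 2 · 17^2 = 578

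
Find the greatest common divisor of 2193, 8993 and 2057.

17

2193 = 3 · 17 · 43; 8993 = 17 · 23²; 2057 = 11² · 17
gcd takes min exponent of each prime: 17 = 17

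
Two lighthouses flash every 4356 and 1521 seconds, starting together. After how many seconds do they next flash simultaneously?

736164

gcd first: 4356 = 2·1521 + 1314; 1521 = 1·1314 + 207; 1314 = 6·207 + 72; 207 = 2·72 + 63; 72 = 1·63 + 9; 63 = 7·9 + 0 → gcd = 9
lcm = 4356·1521/gcd = 6625476/9 = 736164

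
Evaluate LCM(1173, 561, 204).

1173 = 3 · 17 · 23; 561 = 3 · 11 · 17; 204 = 2² · 3 · 17
lcm takes max exponent of each prime: 2² · 3 · 11 · 17 · 23 = 51612

51612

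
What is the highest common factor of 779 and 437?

779 = 19 · 41
437 = 19 · 23
Common: 19 = 19

19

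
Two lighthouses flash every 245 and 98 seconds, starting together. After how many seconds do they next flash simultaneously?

gcd first: 245 = 2·98 + 49; 98 = 2·49 + 0 → gcd = 49
lcm = 245·98/gcd = 24010/49 = 490

490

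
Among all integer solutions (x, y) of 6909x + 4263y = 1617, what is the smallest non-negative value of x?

Reduce mod 4263: 6909x ≡ 1617 (mod 4263). With g = gcd(6909, 4263) = 147 dividing 1617, divide through: 47x ≡ 11 (mod 29).
Since gcd(47, 29) = 1, x ≡ 11·(47)⁻¹ ≡ 28 (mod 29). Smallest non-negative: 28.

28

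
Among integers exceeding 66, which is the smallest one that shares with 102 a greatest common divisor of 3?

102 = 3·34. Any x with gcd(x, 102) = 3 is a multiple of 3, say 3s, with s coprime to 34.
Need s > 66/3, so s ≥ 23. First s ≥ 23 with gcd(s, 34) = 1 is s = 23. Thus x = 3·23 = 69.

69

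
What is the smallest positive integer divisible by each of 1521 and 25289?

38464569

1521 = 3² · 13²; 25289 = 11³ · 19
max exponents: 3² · 11³ · 13² · 19 = 38464569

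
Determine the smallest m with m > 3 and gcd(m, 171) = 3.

6

gcd(m, 171) = 3 forces 3 | m; write m = 3s. Then gcd(3s, 3·57) = 3·gcd(s, 57), so need gcd(s, 57) = 1.
3s > 3 gives s ≥ 2. The least s ≥ 2 coprime to 57 is 2, so m = 3·2 = 6.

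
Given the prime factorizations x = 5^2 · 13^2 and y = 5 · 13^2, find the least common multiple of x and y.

max exponent per prime: 5^2 · 13^2 = 4225

4225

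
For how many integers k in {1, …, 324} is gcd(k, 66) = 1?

98

Prime factors of 66: 2, 3, 11. Count integers ≤ 324 divisible by none of them.
By inclusion–exclusion: 324 − ⌊324/2⌋ − ⌊324/3⌋ − ⌊324/11⌋ + ⌊324/6⌋ + ⌊324/22⌋ + ⌊324/33⌋ − ⌊324/66⌋ = 98.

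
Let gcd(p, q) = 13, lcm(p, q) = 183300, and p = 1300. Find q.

1833

p·q = gcd·lcm = 13·183300 = 2382900, so q = 2382900/1300 = 1833.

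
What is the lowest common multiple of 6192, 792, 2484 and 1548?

4699728

6192 = 2⁴ · 3² · 43; 792 = 2³ · 3² · 11; 2484 = 2² · 3³ · 23; 1548 = 2² · 3² · 43
lcm takes max exponent of each prime: 2⁴ · 3³ · 11 · 23 · 43 = 4699728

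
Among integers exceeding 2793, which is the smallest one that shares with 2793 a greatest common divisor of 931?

3724

2793 = 931·3. Any k with gcd(k, 2793) = 931 is a multiple of 931, say 931s, with s coprime to 3.
Need s > 2793/931, so s ≥ 4. First s ≥ 4 with gcd(s, 3) = 1 is s = 4. Thus k = 931·4 = 3724.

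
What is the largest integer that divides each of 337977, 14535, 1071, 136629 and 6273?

153

337977 = 3² · 17 · 47²; 14535 = 3² · 5 · 17 · 19; 1071 = 3² · 7 · 17; 136629 = 3² · 17 · 19 · 47; 6273 = 3² · 17 · 41
gcd takes min exponent of each prime: 3² · 17 = 153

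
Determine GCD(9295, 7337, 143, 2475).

11

gcd(9295, 7337): 9295 = 1·7337 + 1958; 7337 = 3·1958 + 1463; 1958 = 1·1463 + 495; 1463 = 2·495 + 473; 495 = 1·473 + 22; 473 = 21·22 + 11; 22 = 2·11 + 0 → 11
gcd(11, 143): 143 = 13·11 + 0 → 11
gcd(11, 2475): 2475 = 225·11 + 0 → 11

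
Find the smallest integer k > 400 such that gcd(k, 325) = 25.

Multiples of 25 above 400: 25·17, 25·18, … . Need the cofactor coprime to 325/25 = 13.
Checking s = 17, 18, … the first with gcd(s, 13) = 1 is s = 17, giving 425.

425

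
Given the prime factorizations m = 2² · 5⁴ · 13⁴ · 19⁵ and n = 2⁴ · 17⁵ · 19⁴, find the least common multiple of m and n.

1004120932848939230000

max exponent per prime: 2⁴ · 5⁴ · 13⁴ · 17⁵ · 19⁵ = 1004120932848939230000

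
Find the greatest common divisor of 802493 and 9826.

1

Euclid: 802493 = 81·9826 + 6587; 9826 = 1·6587 + 3239; 6587 = 2·3239 + 109; 3239 = 29·109 + 78; 109 = 1·78 + 31; 78 = 2·31 + 16; 31 = 1·16 + 15; 16 = 1·15 + 1; 15 = 15·1 + 0. Last nonzero remainder: 1.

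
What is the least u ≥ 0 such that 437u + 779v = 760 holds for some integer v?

Reduce mod 779: 437u ≡ 760 (mod 779). With g = gcd(437, 779) = 19 dividing 760, divide through: 23u ≡ 40 (mod 41).
Since gcd(23, 41) = 1, u ≡ 40·(23)⁻¹ ≡ 16 (mod 41). Smallest non-negative: 16.

16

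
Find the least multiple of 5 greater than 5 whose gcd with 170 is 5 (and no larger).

Multiples of 5 above 5: 5·2, 5·3, … . Need the cofactor coprime to 170/5 = 34.
Checking s = 2, 3, … the first with gcd(s, 34) = 1 is s = 3, giving 15.

15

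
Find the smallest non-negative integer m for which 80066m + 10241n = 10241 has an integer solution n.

Reduce mod 10241: 80066m ≡ 10241 (mod 10241). With g = gcd(80066, 10241) = 931 dividing 10241, divide through: 86m ≡ 11 (mod 11).
Since gcd(86, 11) = 1, m ≡ 11·(86)⁻¹ ≡ 0 (mod 11). Smallest non-negative: 0.

0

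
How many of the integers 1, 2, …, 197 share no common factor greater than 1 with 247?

247 = 13·19. Inclusion–exclusion on these primes:
197 − ⌊197/13⌋ − ⌊197/19⌋ + ⌊197/247⌋ = 172

172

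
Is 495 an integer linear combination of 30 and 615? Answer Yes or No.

Yes

By Bézout, 30u − 615v = 495 has integer solutions iff gcd(30, 615) | 495.
Euclid: 615 = 20·30 + 15; 30 = 2·15 + 0. gcd = 15; 495 mod 15 = 0. Yes.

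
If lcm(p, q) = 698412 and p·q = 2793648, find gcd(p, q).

gcd·lcm = product, so gcd = 2793648/698412 = 4.

4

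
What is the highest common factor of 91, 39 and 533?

gcd(91, 39): 91 = 2·39 + 13; 39 = 3·13 + 0 → 13
gcd(13, 533): 533 = 41·13 + 0 → 13

13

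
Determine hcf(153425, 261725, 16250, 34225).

25

gcd(153425, 261725): 261725 = 1·153425 + 108300; 153425 = 1·108300 + 45125; 108300 = 2·45125 + 18050; 45125 = 2·18050 + 9025; 18050 = 2·9025 + 0 → 9025
gcd(9025, 16250): 16250 = 1·9025 + 7225; 9025 = 1·7225 + 1800; 7225 = 4·1800 + 25; 1800 = 72·25 + 0 → 25
gcd(25, 34225): 34225 = 1369·25 + 0 → 25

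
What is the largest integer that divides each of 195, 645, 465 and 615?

15

195 = 3 · 5 · 13; 645 = 3 · 5 · 43; 465 = 3 · 5 · 31; 615 = 3 · 5 · 41
gcd takes min exponent of each prime: 3 · 5 = 15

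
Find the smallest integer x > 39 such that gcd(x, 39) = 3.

Multiples of 3 above 39: 3·14, 3·15, … . Need the cofactor coprime to 39/3 = 13.
Checking s = 14, 15, … the first with gcd(s, 13) = 1 is s = 14, giving 42.

42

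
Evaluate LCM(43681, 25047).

43681 = 11² · 19²; 25047 = 3² · 11² · 23
max exponents: 3² · 11² · 19² · 23 = 9041967

9041967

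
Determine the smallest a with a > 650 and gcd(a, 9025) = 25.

675

9025 = 25·361. Any a with gcd(a, 9025) = 25 is a multiple of 25, say 25s, with s coprime to 361.
Need s > 650/25, so s ≥ 27. First s ≥ 27 with gcd(s, 361) = 1 is s = 27. Thus a = 25·27 = 675.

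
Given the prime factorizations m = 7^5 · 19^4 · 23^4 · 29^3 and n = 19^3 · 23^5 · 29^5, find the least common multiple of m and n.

289157042056781346176029

max exponent per prime: 7^5 · 19^4 · 23^5 · 29^5 = 289157042056781346176029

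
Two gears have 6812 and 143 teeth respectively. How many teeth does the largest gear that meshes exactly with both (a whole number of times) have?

Euclid: 6812 = 47·143 + 91; 143 = 1·91 + 52; 91 = 1·52 + 39; 52 = 1·39 + 13; 39 = 3·13 + 0. Last nonzero remainder: 13.

13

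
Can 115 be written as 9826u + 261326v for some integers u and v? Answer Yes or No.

No

gcd(9826, 261326): 261326 = 26·9826 + 5850; 9826 = 1·5850 + 3976; 5850 = 1·3976 + 1874; 3976 = 2·1874 + 228; 1874 = 8·228 + 50; 228 = 4·50 + 28; 50 = 1·28 + 22; 28 = 1·22 + 6; 22 = 3·6 + 4; 6 = 1·4 + 2; 4 = 2·2 + 0 → 2
2 does not divide 115, so a solution does not exist.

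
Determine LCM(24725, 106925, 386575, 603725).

120025233621475

24725 = 5² · 23 · 43; 106925 = 5² · 7 · 13 · 47; 386575 = 5² · 7 · 47²; 603725 = 5² · 19 · 31 · 41
lcm takes max exponent of each prime: 5² · 7 · 13 · 19 · 23 · 31 · 41 · 43 · 47² = 120025233621475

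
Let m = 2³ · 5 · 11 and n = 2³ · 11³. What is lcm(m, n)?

max exponent per prime: 2³ · 5 · 11³ = 53240

53240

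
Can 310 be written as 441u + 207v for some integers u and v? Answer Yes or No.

No

gcd(441, 207): 441 = 2·207 + 27; 207 = 7·27 + 18; 27 = 1·18 + 9; 18 = 2·9 + 0 → 9
9 does not divide 310, so a solution does not exist.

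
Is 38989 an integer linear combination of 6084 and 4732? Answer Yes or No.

By Bézout, 6084m + 4732n = 38989 has integer solutions iff gcd(6084, 4732) | 38989.
Euclid: 6084 = 1·4732 + 1352; 4732 = 3·1352 + 676; 1352 = 2·676 + 0. gcd = 676; 38989 mod 676 = 457. No.

No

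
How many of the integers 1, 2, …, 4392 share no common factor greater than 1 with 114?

1387

Prime factors of 114: 2, 3, 19. Count integers ≤ 4392 divisible by none of them.
By inclusion–exclusion: 4392 − ⌊4392/2⌋ − ⌊4392/3⌋ − ⌊4392/19⌋ + ⌊4392/6⌋ + ⌊4392/38⌋ + ⌊4392/57⌋ − ⌊4392/114⌋ = 1387.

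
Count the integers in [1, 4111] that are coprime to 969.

Prime factors of 969: 3, 17, 19. Count integers ≤ 4111 divisible by none of them.
By inclusion–exclusion: 4111 − ⌊4111/3⌋ − ⌊4111/17⌋ − ⌊4111/19⌋ + ⌊4111/51⌋ + ⌊4111/57⌋ + ⌊4111/323⌋ − ⌊4111/969⌋ = 2444.

2444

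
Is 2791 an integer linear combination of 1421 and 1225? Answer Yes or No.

gcd(1421, 1225): 1421 = 1·1225 + 196; 1225 = 6·196 + 49; 196 = 4·49 + 0 → 49
49 does not divide 2791, so a solution does not exist.

No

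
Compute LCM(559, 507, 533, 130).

lcm(559, 507) = 559·507/gcd = 283413/13 = 21801
lcm(21801, 533) = 21801·533/gcd = 11619933/13 = 893841
lcm(893841, 130) = 893841·130/gcd = 116199330/13 = 8938410

8938410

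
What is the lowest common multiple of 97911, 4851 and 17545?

7652234205

lcm(97911, 4851) = 97911·4851/gcd = 474966261/99 = 4797639
lcm(4797639, 17545) = 4797639·17545/gcd = 84174576255/11 = 7652234205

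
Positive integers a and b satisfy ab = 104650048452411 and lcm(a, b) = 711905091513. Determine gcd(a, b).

147

gcd·lcm = product, so gcd = 104650048452411/711905091513 = 147.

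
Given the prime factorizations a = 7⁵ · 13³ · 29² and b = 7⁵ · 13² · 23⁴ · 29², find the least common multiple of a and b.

max exponent per prime: 7⁵ · 13³ · 23⁴ · 29² = 8690156483653099

8690156483653099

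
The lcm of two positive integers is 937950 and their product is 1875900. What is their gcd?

2

gcd·lcm = product, so gcd = 1875900/937950 = 2.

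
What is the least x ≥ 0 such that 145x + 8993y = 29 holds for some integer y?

gcd(145, 8993) = 1 (Euclid: 8993 = 62·145 + 3; 145 = 48·3 + 1; 3 = 3·1 + 0), and 1 | 29.
Extended Euclid: 145·(2977) + 8993·(-48) = 1. Scale by 29: x₀ = 86333.
General solution x = x₀ + 8993t; reducing mod 8993 gives x = 5396 (and y = -87).

5396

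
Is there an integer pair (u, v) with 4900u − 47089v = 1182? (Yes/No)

No

gcd(4900, 47089): 47089 = 9·4900 + 2989; 4900 = 1·2989 + 1911; 2989 = 1·1911 + 1078; 1911 = 1·1078 + 833; 1078 = 1·833 + 245; 833 = 3·245 + 98; 245 = 2·98 + 49; 98 = 2·49 + 0 → 49
49 does not divide 1182, so a solution does not exist.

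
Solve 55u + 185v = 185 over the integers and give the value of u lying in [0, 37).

Euclid: 185 = 3·55 + 20; 55 = 2·20 + 15; 20 = 1·15 + 5; 15 = 3·5 + 0 → gcd = 5; 185 = 5·37.
Back-substitution yields 55·(-10) + 185·(3) = 5, so one solution is u = -10·37 = -370, v = 3·37 = 111.
Solutions in u differ by 185/5 = 37; the one in [0, 37) is -370 mod 37 = 0.

0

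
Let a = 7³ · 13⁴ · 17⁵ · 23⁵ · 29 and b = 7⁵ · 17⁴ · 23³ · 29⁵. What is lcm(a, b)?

89978217579508438442535264173

max exponent per prime: 7⁵ · 13⁴ · 17⁵ · 23⁵ · 29⁵ = 89978217579508438442535264173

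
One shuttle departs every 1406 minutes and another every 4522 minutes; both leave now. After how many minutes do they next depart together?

167314

gcd first: 4522 = 3·1406 + 304; 1406 = 4·304 + 190; 304 = 1·190 + 114; 190 = 1·114 + 76; 114 = 1·76 + 38; 76 = 2·38 + 0 → gcd = 38
lcm = 1406·4522/gcd = 6357932/38 = 167314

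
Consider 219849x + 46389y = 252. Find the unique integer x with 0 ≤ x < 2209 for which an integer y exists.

46

Euclid: 219849 = 4·46389 + 34293; 46389 = 1·34293 + 12096; 34293 = 2·12096 + 10101; 12096 = 1·10101 + 1995; 10101 = 5·1995 + 126; 1995 = 15·126 + 105; 126 = 1·105 + 21; 105 = 5·21 + 0 → gcd = 21; 252 = 21·12.
Back-substitution yields 219849·(372) + 46389·(-1763) = 21, so one solution is x = 372·12 = 4464, y = -1763·12 = -21156.
Solutions in x differ by 46389/21 = 2209; the one in [0, 2209) is 4464 mod 2209 = 46.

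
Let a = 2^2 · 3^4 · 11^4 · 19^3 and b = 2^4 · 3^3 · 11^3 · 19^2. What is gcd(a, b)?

51893028

min exponent per shared prime: 2^2 · 3^3 · 11^3 · 19^2 = 51893028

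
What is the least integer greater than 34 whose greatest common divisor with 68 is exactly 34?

gcd(a, 68) = 34 forces 34 | a; write a = 34s. Then gcd(34s, 34·2) = 34·gcd(s, 2), so need gcd(s, 2) = 1.
34s > 34 gives s ≥ 2. The least s ≥ 2 coprime to 2 is 3, so a = 34·3 = 102.

102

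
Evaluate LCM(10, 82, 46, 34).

10 = 2 · 5; 82 = 2 · 41; 46 = 2 · 23; 34 = 2 · 17
lcm takes max exponent of each prime: 2 · 5 · 17 · 23 · 41 = 160310

160310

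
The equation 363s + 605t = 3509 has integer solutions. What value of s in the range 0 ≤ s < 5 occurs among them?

3

Euclid: 605 = 1·363 + 242; 363 = 1·242 + 121; 242 = 2·121 + 0 → gcd = 121; 3509 = 121·29.
Back-substitution yields 363·(2) + 605·(-1) = 121, so one solution is s = 2·29 = 58, t = -1·29 = -29.
Solutions in s differ by 605/121 = 5; the one in [0, 5) is 58 mod 5 = 3.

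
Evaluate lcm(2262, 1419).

2262 = 2 · 3 · 13 · 29; 1419 = 3 · 11 · 43
max exponents: 2 · 3 · 11 · 13 · 29 · 43 = 1069926

1069926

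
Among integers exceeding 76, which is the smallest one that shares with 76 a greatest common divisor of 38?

114

76 = 38·2. Any k with gcd(k, 76) = 38 is a multiple of 38, say 38s, with s coprime to 2.
Need s > 76/38, so s ≥ 3. First s ≥ 3 with gcd(s, 2) = 1 is s = 3. Thus k = 38·3 = 114.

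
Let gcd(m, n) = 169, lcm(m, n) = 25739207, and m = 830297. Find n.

5239

Using mn = gcd(m,n)·lcm(m,n) = 169·25739207 = 4349925983, we get n = 4349925983/830297 = 5239.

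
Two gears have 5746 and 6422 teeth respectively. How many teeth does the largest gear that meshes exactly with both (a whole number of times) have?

Euclid: 6422 = 1·5746 + 676; 5746 = 8·676 + 338; 676 = 2·338 + 0. Last nonzero remainder: 338.

338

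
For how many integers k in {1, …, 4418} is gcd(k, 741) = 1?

2577

741 = 3·13·19. Inclusion–exclusion on these primes:
4418 − ⌊4418/3⌋ − ⌊4418/13⌋ − ⌊4418/19⌋ + ⌊4418/39⌋ + ⌊4418/57⌋ + ⌊4418/247⌋ − ⌊4418/741⌋ = 2577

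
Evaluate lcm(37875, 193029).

2436991125

gcd first: 193029 = 5·37875 + 3654; 37875 = 10·3654 + 1335; 3654 = 2·1335 + 984; 1335 = 1·984 + 351; 984 = 2·351 + 282; 351 = 1·282 + 69; 282 = 4·69 + 6; 69 = 11·6 + 3; 6 = 2·3 + 0 → gcd = 3
lcm = 37875·193029/gcd = 7310973375/3 = 2436991125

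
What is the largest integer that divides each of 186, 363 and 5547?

3

186 = 2 · 3 · 31; 363 = 3 · 11²; 5547 = 3 · 43²
gcd takes min exponent of each prime: 3 = 3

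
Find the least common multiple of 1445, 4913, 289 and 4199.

6067555

1445 = 5 · 17²; 4913 = 17³; 289 = 17²; 4199 = 13 · 17 · 19
lcm takes max exponent of each prime: 5 · 13 · 17³ · 19 = 6067555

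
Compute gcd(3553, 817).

3553 = 11 · 17 · 19
817 = 19 · 43
Common: 19 = 19

19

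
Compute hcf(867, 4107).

867 = 3 · 17²
4107 = 3 · 37²
Common: 3 = 3

3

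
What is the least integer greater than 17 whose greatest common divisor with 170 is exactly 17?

51

170 = 17·10. Any m with gcd(m, 170) = 17 is a multiple of 17, say 17s, with s coprime to 10.
Need s > 17/17, so s ≥ 2. First s ≥ 2 with gcd(s, 10) = 1 is s = 3. Thus m = 17·3 = 51.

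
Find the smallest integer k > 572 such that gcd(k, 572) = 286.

gcd(k, 572) = 286 forces 286 | k; write k = 286s. Then gcd(286s, 286·2) = 286·gcd(s, 2), so need gcd(s, 2) = 1.
286s > 572 gives s ≥ 3. The least s ≥ 3 coprime to 2 is 3, so k = 286·3 = 858.

858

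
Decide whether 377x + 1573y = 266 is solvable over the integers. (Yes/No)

gcd(377, 1573): 1573 = 4·377 + 65; 377 = 5·65 + 52; 65 = 1·52 + 13; 52 = 4·13 + 0 → 13
13 does not divide 266, so a solution does not exist.

No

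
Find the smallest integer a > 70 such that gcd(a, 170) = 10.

80

Multiples of 10 above 70: 10·8, 10·9, … . Need the cofactor coprime to 170/10 = 17.
Checking s = 8, 9, … the first with gcd(s, 17) = 1 is s = 8, giving 80.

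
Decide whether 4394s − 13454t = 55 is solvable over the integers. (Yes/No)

gcd(4394, 13454): 13454 = 3·4394 + 272; 4394 = 16·272 + 42; 272 = 6·42 + 20; 42 = 2·20 + 2; 20 = 10·2 + 0 → 2
2 does not divide 55, so a solution does not exist.

No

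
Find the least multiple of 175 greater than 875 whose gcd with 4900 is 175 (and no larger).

1575

gcd(m, 4900) = 175 forces 175 | m; write m = 175s. Then gcd(175s, 175·28) = 175·gcd(s, 28), so need gcd(s, 28) = 1.
175s > 875 gives s ≥ 6. The least s ≥ 6 coprime to 28 is 9, so m = 175·9 = 1575.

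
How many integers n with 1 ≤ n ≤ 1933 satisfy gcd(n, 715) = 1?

1299

715 = 5·11·13. Inclusion–exclusion on these primes:
1933 − ⌊1933/5⌋ − ⌊1933/11⌋ − ⌊1933/13⌋ + ⌊1933/55⌋ + ⌊1933/65⌋ + ⌊1933/143⌋ − ⌊1933/715⌋ = 1299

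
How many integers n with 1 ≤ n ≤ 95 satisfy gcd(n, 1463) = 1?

70

1463 = 7·11·19. Inclusion–exclusion on these primes:
95 − ⌊95/7⌋ − ⌊95/11⌋ − ⌊95/19⌋ + ⌊95/77⌋ + ⌊95/133⌋ + ⌊95/209⌋ − ⌊95/1463⌋ = 70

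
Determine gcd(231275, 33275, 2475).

275

gcd(231275, 33275): 231275 = 6·33275 + 31625; 33275 = 1·31625 + 1650; 31625 = 19·1650 + 275; 1650 = 6·275 + 0 → 275
gcd(275, 2475): 2475 = 9·275 + 0 → 275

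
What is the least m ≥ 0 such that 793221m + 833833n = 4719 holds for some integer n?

Euclid: 833833 = 1·793221 + 40612; 793221 = 19·40612 + 21593; 40612 = 1·21593 + 19019; 21593 = 1·19019 + 2574; 19019 = 7·2574 + 1001; 2574 = 2·1001 + 572; 1001 = 1·572 + 429; 572 = 1·429 + 143; 429 = 3·143 + 0 → gcd = 143; 4719 = 143·33.
Back-substitution yields 793221·(1622) + 833833·(-1543) = 143, so one solution is m = 1622·33 = 53526, n = -1543·33 = -50919.
Solutions in m differ by 833833/143 = 5831; the one in [0, 5831) is 53526 mod 5831 = 1047.

1047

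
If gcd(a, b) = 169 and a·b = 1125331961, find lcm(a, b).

Since gcd(a,b)·lcm(a,b) = ab, lcm = 1125331961/169 = 6658769.

6658769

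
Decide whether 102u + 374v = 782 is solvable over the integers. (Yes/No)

Yes

By Bézout, 102u + 374v = 782 has integer solutions iff gcd(102, 374) | 782.
Euclid: 374 = 3·102 + 68; 102 = 1·68 + 34; 68 = 2·34 + 0. gcd = 34; 782 mod 34 = 0. Yes.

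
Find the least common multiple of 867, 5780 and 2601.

52020

lcm(867, 5780) = 867·5780/gcd = 5011260/289 = 17340
lcm(17340, 2601) = 17340·2601/gcd = 45101340/867 = 52020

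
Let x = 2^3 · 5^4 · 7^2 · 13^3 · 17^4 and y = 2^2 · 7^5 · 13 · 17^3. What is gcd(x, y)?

min exponent per shared prime: 2^2 · 7^2 · 13 · 17^3 = 12518324

12518324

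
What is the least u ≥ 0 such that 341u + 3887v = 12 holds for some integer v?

342

Euclid: 3887 = 11·341 + 136; 341 = 2·136 + 69; 136 = 1·69 + 67; 69 = 1·67 + 2; 67 = 33·2 + 1; 2 = 2·1 + 0 → gcd = 1; 12 = 1·12.
Back-substitution yields 341·(-1915) + 3887·(168) = 1, so one solution is u = -1915·12 = -22980, v = 168·12 = 2016.
Solutions in u differ by 3887/1 = 3887; the one in [0, 3887) is -22980 mod 3887 = 342.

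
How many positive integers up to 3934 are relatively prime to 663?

2279

663 = 3·13·17. Inclusion–exclusion on these primes:
3934 − ⌊3934/3⌋ − ⌊3934/13⌋ − ⌊3934/17⌋ + ⌊3934/39⌋ + ⌊3934/51⌋ + ⌊3934/221⌋ − ⌊3934/663⌋ = 2279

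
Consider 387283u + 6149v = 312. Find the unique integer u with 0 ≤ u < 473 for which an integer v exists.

470

Reduce mod 6149: 387283u ≡ 312 (mod 6149). With g = gcd(387283, 6149) = 13 dividing 312, divide through: 29791u ≡ 24 (mod 473).
Since gcd(29791, 473) = 1, u ≡ 24·(29791)⁻¹ ≡ 470 (mod 473). Smallest non-negative: 470.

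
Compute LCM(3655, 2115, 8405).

3655 = 5 · 17 · 43; 2115 = 3² · 5 · 47; 8405 = 5 · 41²
lcm takes max exponent of each prime: 3² · 5 · 17 · 41² · 43 · 47 = 2598935265

2598935265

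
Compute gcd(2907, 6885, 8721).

153

2907 = 3² · 17 · 19; 6885 = 3⁴ · 5 · 17; 8721 = 3³ · 17 · 19
gcd takes min exponent of each prime: 3² · 17 = 153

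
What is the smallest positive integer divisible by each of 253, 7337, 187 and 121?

1372019

253 = 11 · 23; 7337 = 11 · 23 · 29; 187 = 11 · 17; 121 = 11²
lcm takes max exponent of each prime: 11² · 17 · 23 · 29 = 1372019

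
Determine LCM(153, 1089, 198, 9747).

lcm(153, 1089) = 153·1089/gcd = 166617/9 = 18513
lcm(18513, 198) = 18513·198/gcd = 3665574/99 = 37026
lcm(37026, 9747) = 37026·9747/gcd = 360892422/9 = 40099158

40099158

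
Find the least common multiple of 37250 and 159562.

2971842250

37250 = 2 · 5³ · 149; 159562 = 2 · 13 · 17 · 19²
max exponents: 2 · 5³ · 13 · 17 · 19² · 149 = 2971842250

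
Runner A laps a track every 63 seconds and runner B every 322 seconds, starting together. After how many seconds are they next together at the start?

2898

63 = 3² · 7; 322 = 2 · 7 · 23
max exponents: 2 · 3² · 7 · 23 = 2898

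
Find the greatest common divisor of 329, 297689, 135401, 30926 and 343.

7

329 = 7 · 47; 297689 = 7 · 23 · 43²; 135401 = 7 · 23 · 29²; 30926 = 2 · 7 · 47²; 343 = 7³
gcd takes min exponent of each prime: 7 = 7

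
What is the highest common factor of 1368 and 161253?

171

Euclid: 161253 = 117·1368 + 1197; 1368 = 1·1197 + 171; 1197 = 7·171 + 0. Last nonzero remainder: 171.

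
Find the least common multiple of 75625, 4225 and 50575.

75625 = 5⁴ · 11²; 4225 = 5² · 13²; 50575 = 5² · 7 · 17²
lcm takes max exponent of each prime: 5⁴ · 7 · 11² · 13² · 17² = 25855204375

25855204375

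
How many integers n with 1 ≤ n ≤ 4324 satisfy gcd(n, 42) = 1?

Prime factors of 42: 2, 3, 7. Count integers ≤ 4324 divisible by none of them.
By inclusion–exclusion: 4324 − ⌊4324/2⌋ − ⌊4324/3⌋ − ⌊4324/7⌋ + ⌊4324/6⌋ + ⌊4324/14⌋ + ⌊4324/21⌋ − ⌊4324/42⌋ = 1235.

1235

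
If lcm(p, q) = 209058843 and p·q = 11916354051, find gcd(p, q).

57

From gcd × lcm = pq: gcd = 11916354051 / 209058843 = 57.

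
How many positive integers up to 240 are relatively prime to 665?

155

Prime factors of 665: 5, 7, 19. Count integers ≤ 240 divisible by none of them.
By inclusion–exclusion: 240 − ⌊240/5⌋ − ⌊240/7⌋ − ⌊240/19⌋ + ⌊240/35⌋ + ⌊240/95⌋ + ⌊240/133⌋ − ⌊240/665⌋ = 155.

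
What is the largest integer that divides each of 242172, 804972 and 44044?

gcd(242172, 804972): 804972 = 3·242172 + 78456; 242172 = 3·78456 + 6804; 78456 = 11·6804 + 3612; 6804 = 1·3612 + 3192; 3612 = 1·3192 + 420; 3192 = 7·420 + 252; 420 = 1·252 + 168; 252 = 1·168 + 84; 168 = 2·84 + 0 → 84
gcd(84, 44044): 44044 = 524·84 + 28; 84 = 3·28 + 0 → 28

28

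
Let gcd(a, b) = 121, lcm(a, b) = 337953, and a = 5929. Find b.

Using ab = gcd(a,b)·lcm(a,b) = 121·337953 = 40892313, we get b = 40892313/5929 = 6897.

6897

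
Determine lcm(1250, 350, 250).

lcm(1250, 350) = 1250·350/gcd = 437500/50 = 8750
lcm(8750, 250) = 8750·250/gcd = 2187500/250 = 8750

8750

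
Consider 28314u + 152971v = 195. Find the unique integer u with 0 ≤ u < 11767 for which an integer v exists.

gcd(28314, 152971) = 13 (Euclid: 152971 = 5·28314 + 11401; 28314 = 2·11401 + 5512; 11401 = 2·5512 + 377; 5512 = 14·377 + 234; 377 = 1·234 + 143; 234 = 1·143 + 91; 143 = 1·91 + 52; 91 = 1·52 + 39; 52 = 1·39 + 13; 39 = 3·13 + 0), and 13 | 195.
Extended Euclid: 28314·(-3247) + 152971·(601) = 13. Scale by 15: u₀ = -48705.
General solution u = u₀ + 11767t; reducing mod 11767 gives u = 10130 (and v = -1875).

10130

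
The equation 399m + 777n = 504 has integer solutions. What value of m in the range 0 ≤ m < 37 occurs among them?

Euclid: 777 = 1·399 + 378; 399 = 1·378 + 21; 378 = 18·21 + 0 → gcd = 21; 504 = 21·24.
Back-substitution yields 399·(2) + 777·(-1) = 21, so one solution is m = 2·24 = 48, n = -1·24 = -24.
Solutions in m differ by 777/21 = 37; the one in [0, 37) is 48 mod 37 = 11.

11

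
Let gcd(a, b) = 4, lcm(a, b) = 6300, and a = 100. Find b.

252

a·b = gcd·lcm = 4·6300 = 25200, so b = 25200/100 = 252.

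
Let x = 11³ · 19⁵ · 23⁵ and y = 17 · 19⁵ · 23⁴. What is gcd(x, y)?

min exponent per shared prime: 19⁵ · 23⁴ = 692914020259

692914020259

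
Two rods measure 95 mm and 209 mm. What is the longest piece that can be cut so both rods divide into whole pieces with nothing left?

19

Euclid: 209 = 2·95 + 19; 95 = 5·19 + 0. Last nonzero remainder: 19.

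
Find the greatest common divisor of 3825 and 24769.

17

Euclid: 24769 = 6·3825 + 1819; 3825 = 2·1819 + 187; 1819 = 9·187 + 136; 187 = 1·136 + 51; 136 = 2·51 + 34; 51 = 1·34 + 17; 34 = 2·17 + 0. Last nonzero remainder: 17.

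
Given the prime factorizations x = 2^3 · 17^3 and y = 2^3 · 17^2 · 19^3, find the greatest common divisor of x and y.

2312

min exponent per shared prime: 2^3 · 17^2 = 2312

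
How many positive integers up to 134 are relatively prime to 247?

Prime factors of 247: 13, 19. Count integers ≤ 134 divisible by none of them.
By inclusion–exclusion: 134 − ⌊134/13⌋ − ⌊134/19⌋ + ⌊134/247⌋ = 117.

117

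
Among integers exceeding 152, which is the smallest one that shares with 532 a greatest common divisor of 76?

Multiples of 76 above 152: 76·3, 76·4, … . Need the cofactor coprime to 532/76 = 7.
Checking s = 3, 4, … the first with gcd(s, 7) = 1 is s = 3, giving 228.

228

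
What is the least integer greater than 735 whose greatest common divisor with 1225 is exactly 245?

Multiples of 245 above 735: 245·4, 245·5, … . Need the cofactor coprime to 1225/245 = 5.
Checking s = 4, 5, … the first with gcd(s, 5) = 1 is s = 4, giving 980.

980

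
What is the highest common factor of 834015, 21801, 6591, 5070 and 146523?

507

gcd(834015, 21801): 834015 = 38·21801 + 5577; 21801 = 3·5577 + 5070; 5577 = 1·5070 + 507; 5070 = 10·507 + 0 → 507
gcd(507, 6591): 6591 = 13·507 + 0 → 507
gcd(507, 5070): 5070 = 10·507 + 0 → 507
gcd(507, 146523): 146523 = 289·507 + 0 → 507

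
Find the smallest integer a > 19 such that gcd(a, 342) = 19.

95

Multiples of 19 above 19: 19·2, 19·3, … . Need the cofactor coprime to 342/19 = 18.
Checking s = 2, 3, … the first with gcd(s, 18) = 1 is s = 5, giving 95.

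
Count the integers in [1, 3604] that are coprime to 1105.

1105 = 5·13·17. Inclusion–exclusion on these primes:
3604 − ⌊3604/5⌋ − ⌊3604/13⌋ − ⌊3604/17⌋ + ⌊3604/65⌋ + ⌊3604/85⌋ + ⌊3604/221⌋ − ⌊3604/1105⌋ = 2505

2505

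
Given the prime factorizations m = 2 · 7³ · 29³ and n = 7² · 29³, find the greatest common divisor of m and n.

1195061

min exponent per shared prime: 7² · 29³ = 1195061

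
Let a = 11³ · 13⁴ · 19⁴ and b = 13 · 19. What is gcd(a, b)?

min exponent per shared prime: 13 · 19 = 247

247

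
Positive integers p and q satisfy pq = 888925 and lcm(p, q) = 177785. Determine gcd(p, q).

From gcd × lcm = pq: gcd = 888925 / 177785 = 5.

5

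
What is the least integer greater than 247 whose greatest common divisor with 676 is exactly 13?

273

gcd(t, 676) = 13 forces 13 | t; write t = 13s. Then gcd(13s, 13·52) = 13·gcd(s, 52), so need gcd(s, 52) = 1.
13s > 247 gives s ≥ 20. The least s ≥ 20 coprime to 52 is 21, so t = 13·21 = 273.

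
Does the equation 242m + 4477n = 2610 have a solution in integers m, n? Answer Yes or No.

No

By Bézout, 242m + 4477n = 2610 has integer solutions iff gcd(242, 4477) | 2610.
Euclid: 4477 = 18·242 + 121; 242 = 2·121 + 0. gcd = 121; 2610 mod 121 = 69. No.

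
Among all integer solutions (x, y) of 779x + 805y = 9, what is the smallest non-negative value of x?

526

Reduce mod 805: 779x ≡ 9 (mod 805). With g = gcd(779, 805) = 1 dividing 9, divide through: 779x ≡ 9 (mod 805).
Since gcd(779, 805) = 1, x ≡ 9·(779)⁻¹ ≡ 526 (mod 805). Smallest non-negative: 526.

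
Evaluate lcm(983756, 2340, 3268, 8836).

1038630406476780

983756 = 2² · 17² · 23 · 37; 2340 = 2² · 3² · 5 · 13; 3268 = 2² · 19 · 43; 8836 = 2² · 47²
lcm takes max exponent of each prime: 2² · 3² · 5 · 13 · 17² · 19 · 23 · 37 · 43 · 47² = 1038630406476780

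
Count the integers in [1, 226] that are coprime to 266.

Prime factors of 266: 2, 7, 19. Count integers ≤ 226 divisible by none of them.
By inclusion–exclusion: 226 − ⌊226/2⌋ − ⌊226/7⌋ − ⌊226/19⌋ + ⌊226/14⌋ + ⌊226/38⌋ + ⌊226/133⌋ − ⌊226/266⌋ = 92.

92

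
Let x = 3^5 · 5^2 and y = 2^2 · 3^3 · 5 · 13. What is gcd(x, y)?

min exponent per shared prime: 3^3 · 5 = 135

135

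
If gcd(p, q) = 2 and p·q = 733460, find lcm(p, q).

366730

gcd·lcm = product, so lcm = 733460/2 = 366730.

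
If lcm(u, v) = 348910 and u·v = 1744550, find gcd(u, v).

gcd·lcm = product, so gcd = 1744550/348910 = 5.

5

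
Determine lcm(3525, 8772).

gcd first: 8772 = 2·3525 + 1722; 3525 = 2·1722 + 81; 1722 = 21·81 + 21; 81 = 3·21 + 18; 21 = 1·18 + 3; 18 = 6·3 + 0 → gcd = 3
lcm = 3525·8772/gcd = 30921300/3 = 10307100

10307100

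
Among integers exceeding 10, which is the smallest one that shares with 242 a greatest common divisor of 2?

12

gcd(t, 242) = 2 forces 2 | t; write t = 2s. Then gcd(2s, 2·121) = 2·gcd(s, 121), so need gcd(s, 121) = 1.
2s > 10 gives s ≥ 6. The least s ≥ 6 coprime to 121 is 6, so t = 2·6 = 12.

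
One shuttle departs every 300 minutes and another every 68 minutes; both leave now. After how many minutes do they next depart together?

300 = 2² · 3 · 5²; 68 = 2² · 17
max exponents: 2² · 3 · 5² · 17 = 5100

5100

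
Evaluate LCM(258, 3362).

433698

gcd first: 3362 = 13·258 + 8; 258 = 32·8 + 2; 8 = 4·2 + 0 → gcd = 2
lcm = 258·3362/gcd = 867396/2 = 433698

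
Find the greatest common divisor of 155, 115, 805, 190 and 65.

5

gcd(155, 115): 155 = 1·115 + 40; 115 = 2·40 + 35; 40 = 1·35 + 5; 35 = 7·5 + 0 → 5
gcd(5, 805): 805 = 161·5 + 0 → 5
gcd(5, 190): 190 = 38·5 + 0 → 5
gcd(5, 65): 65 = 13·5 + 0 → 5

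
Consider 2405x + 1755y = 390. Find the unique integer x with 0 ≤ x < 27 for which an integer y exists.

6

gcd(2405, 1755) = 65 (Euclid: 2405 = 1·1755 + 650; 1755 = 2·650 + 455; 650 = 1·455 + 195; 455 = 2·195 + 65; 195 = 3·65 + 0), and 65 | 390.
Extended Euclid: 2405·(-8) + 1755·(11) = 65. Scale by 6: x₀ = -48.
General solution x = x₀ + 27t; reducing mod 27 gives x = 6 (and y = -8).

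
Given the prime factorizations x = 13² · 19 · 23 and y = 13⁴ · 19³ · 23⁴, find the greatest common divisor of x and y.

min exponent per shared prime: 13² · 19 · 23 = 73853

73853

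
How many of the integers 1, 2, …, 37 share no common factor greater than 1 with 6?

Prime factors of 6: 2, 3. Count integers ≤ 37 divisible by none of them.
By inclusion–exclusion: 37 − ⌊37/2⌋ − ⌊37/3⌋ + ⌊37/6⌋ = 13.

13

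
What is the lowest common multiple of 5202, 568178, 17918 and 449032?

5202 = 2 · 3² · 17²; 568178 = 2 · 13² · 41²; 17918 = 2 · 17² · 31; 449032 = 2³ · 37² · 41
lcm takes max exponent of each prime: 2³ · 3² · 13² · 17² · 31 · 37² · 41² = 250870675501368

250870675501368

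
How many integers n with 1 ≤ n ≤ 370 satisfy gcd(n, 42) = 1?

42 = 2·3·7. Inclusion–exclusion on these primes:
370 − ⌊370/2⌋ − ⌊370/3⌋ − ⌊370/7⌋ + ⌊370/6⌋ + ⌊370/14⌋ + ⌊370/21⌋ − ⌊370/42⌋ = 106

106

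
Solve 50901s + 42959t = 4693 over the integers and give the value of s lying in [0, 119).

6

Reduce mod 42959: 50901s ≡ 4693 (mod 42959). With g = gcd(50901, 42959) = 361 dividing 4693, divide through: 141s ≡ 13 (mod 119).
Since gcd(141, 119) = 1, s ≡ 13·(141)⁻¹ ≡ 6 (mod 119). Smallest non-negative: 6.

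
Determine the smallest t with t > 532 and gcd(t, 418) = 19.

Multiples of 19 above 532: 19·29, 19·30, … . Need the cofactor coprime to 418/19 = 22.
Checking s = 29, 30, … the first with gcd(s, 22) = 1 is s = 29, giving 551.

551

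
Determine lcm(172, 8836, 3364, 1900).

151779727300

172 = 2² · 43; 8836 = 2² · 47²; 3364 = 2² · 29²; 1900 = 2² · 5² · 19
lcm takes max exponent of each prime: 2² · 5² · 19 · 29² · 43 · 47² = 151779727300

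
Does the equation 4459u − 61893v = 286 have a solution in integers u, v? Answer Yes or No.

Yes

By Bézout, 4459u − 61893v = 286 has integer solutions iff gcd(4459, 61893) | 286.
Euclid: 61893 = 13·4459 + 3926; 4459 = 1·3926 + 533; 3926 = 7·533 + 195; 533 = 2·195 + 143; 195 = 1·143 + 52; 143 = 2·52 + 39; 52 = 1·39 + 13; 39 = 3·13 + 0. gcd = 13; 286 mod 13 = 0. Yes.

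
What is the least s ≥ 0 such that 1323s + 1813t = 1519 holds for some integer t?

8

Reduce mod 1813: 1323s ≡ 1519 (mod 1813). With g = gcd(1323, 1813) = 49 dividing 1519, divide through: 27s ≡ 31 (mod 37).
Since gcd(27, 37) = 1, s ≡ 31·(27)⁻¹ ≡ 8 (mod 37). Smallest non-negative: 8.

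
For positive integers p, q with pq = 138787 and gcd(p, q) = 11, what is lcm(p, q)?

gcd·lcm = product, so lcm = 138787/11 = 12617.

12617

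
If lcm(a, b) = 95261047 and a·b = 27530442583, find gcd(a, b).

289

gcd·lcm = product, so gcd = 27530442583/95261047 = 289.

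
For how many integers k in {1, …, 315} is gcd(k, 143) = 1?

Prime factors of 143: 11, 13. Count integers ≤ 315 divisible by none of them.
By inclusion–exclusion: 315 − ⌊315/11⌋ − ⌊315/13⌋ + ⌊315/143⌋ = 265.

265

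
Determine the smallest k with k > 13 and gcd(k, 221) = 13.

26

221 = 13·17. Any k with gcd(k, 221) = 13 is a multiple of 13, say 13s, with s coprime to 17.
Need s > 13/13, so s ≥ 2. First s ≥ 2 with gcd(s, 17) = 1 is s = 2. Thus k = 13·2 = 26.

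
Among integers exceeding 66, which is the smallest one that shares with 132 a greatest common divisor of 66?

198

Multiples of 66 above 66: 66·2, 66·3, … . Need the cofactor coprime to 132/66 = 2.
Checking s = 2, 3, … the first with gcd(s, 2) = 1 is s = 3, giving 198.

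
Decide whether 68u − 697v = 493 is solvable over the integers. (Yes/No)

By Bézout, 68u − 697v = 493 has integer solutions iff gcd(68, 697) | 493.
Euclid: 697 = 10·68 + 17; 68 = 4·17 + 0. gcd = 17; 493 mod 17 = 0. Yes.

Yes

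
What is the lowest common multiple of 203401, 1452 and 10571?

203401 = 11² · 41²; 1452 = 2² · 3 · 11²; 10571 = 11 · 31²
lcm takes max exponent of each prime: 2² · 3 · 11² · 31² · 41² = 2345620332

2345620332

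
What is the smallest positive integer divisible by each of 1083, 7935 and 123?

1083 = 3 · 19²; 7935 = 3 · 5 · 23²; 123 = 3 · 41
lcm takes max exponent of each prime: 3 · 5 · 19² · 23² · 41 = 117445935

117445935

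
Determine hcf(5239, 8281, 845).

gcd(5239, 8281): 8281 = 1·5239 + 3042; 5239 = 1·3042 + 2197; 3042 = 1·2197 + 845; 2197 = 2·845 + 507; 845 = 1·507 + 338; 507 = 1·338 + 169; 338 = 2·169 + 0 → 169
gcd(169, 845): 845 = 5·169 + 0 → 169

169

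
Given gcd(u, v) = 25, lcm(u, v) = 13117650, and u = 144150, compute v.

u·v = gcd·lcm = 25·13117650 = 327941250, so v = 327941250/144150 = 2275.

2275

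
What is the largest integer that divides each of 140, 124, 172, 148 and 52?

gcd(140, 124): 140 = 1·124 + 16; 124 = 7·16 + 12; 16 = 1·12 + 4; 12 = 3·4 + 0 → 4
gcd(4, 172): 172 = 43·4 + 0 → 4
gcd(4, 148): 148 = 37·4 + 0 → 4
gcd(4, 52): 52 = 13·4 + 0 → 4

4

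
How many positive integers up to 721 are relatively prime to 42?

42 = 2·3·7. Inclusion–exclusion on these primes:
721 − ⌊721/2⌋ − ⌊721/3⌋ − ⌊721/7⌋ + ⌊721/6⌋ + ⌊721/14⌋ + ⌊721/21⌋ − ⌊721/42⌋ = 206

206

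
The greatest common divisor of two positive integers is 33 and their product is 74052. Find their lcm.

gcd·lcm = product, so lcm = 74052/33 = 2244.

2244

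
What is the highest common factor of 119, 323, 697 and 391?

gcd(119, 323): 323 = 2·119 + 85; 119 = 1·85 + 34; 85 = 2·34 + 17; 34 = 2·17 + 0 → 17
gcd(17, 697): 697 = 41·17 + 0 → 17
gcd(17, 391): 391 = 23·17 + 0 → 17

17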